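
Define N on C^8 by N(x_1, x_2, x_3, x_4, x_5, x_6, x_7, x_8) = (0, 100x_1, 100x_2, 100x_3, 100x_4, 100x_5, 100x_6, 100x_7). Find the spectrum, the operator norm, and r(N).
sigma(N) = {0}; ||N|| = 100; r(N) = 0. (N is nilpotent with N^8 = 0.)

On C^8, N is a strictly lower-triangular matrix with 100 on the subdiagonal and zeros elsewhere, so its characteristic polynomial is lambda^8 and every eigenvalue is 0: sigma(N) = {0}. For the operator norm, N e_i = 100e_{i+1} for i = 1, ..., 7 and N e_8 = 0, so the singular values of N are 100 (with multiplicity 7) and 0; hence ||N|| = 100. The spectral radius r(N) = max|lambda| = 0. Note ||N|| > r(N) — characteristic of non-normal nilpotent operators. Indeed N^8 = 0.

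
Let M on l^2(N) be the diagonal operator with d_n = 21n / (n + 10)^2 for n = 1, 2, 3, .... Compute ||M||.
||M|| = 21/40 (attained at n = 10)

For M diagonal, ||M|| = sup_n |d_n|. Treat f(x) = 21x / (x + 10)^2 for real x > 0. By the quotient rule, f'(x) = 21(10 - x)/(x + 10)^3, which is positive for x < 10 and negative for x > 10. So f has a unique maximum at x = 10, and since 10 is a positive integer, the supremum over n ≥ 1 is attained at n = 10: d_10 = 21·10/(10 + 10)^2 = 21·10/400 = 21/40. Hence ||M|| = 21/40.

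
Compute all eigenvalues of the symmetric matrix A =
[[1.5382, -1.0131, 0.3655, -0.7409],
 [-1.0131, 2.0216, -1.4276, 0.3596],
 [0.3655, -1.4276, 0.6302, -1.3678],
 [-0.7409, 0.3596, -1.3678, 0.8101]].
sigma(A) ≈ {-1, 1, 4} (1 with multiplicity 2)

A is real symmetric, so its spectrum consists of real eigenvalues. Expanding the characteristic polynomial of the displayed matrix gives
  det(λ I - A) = p(λ) = λ^4 + (-5)λ^3 + (3)λ^2 + (5)λ + (-4).
Solving p(λ) = 0 yields eigenvalues ≈ -1, 1, 1, 4. (A is shown rounded to 4 decimals, so these recover the underlying integer eigenvalues to within that precision.)
Verification: the trace of A = 5 equals the sum of eigenvalues 5, and det(A) ≈ -4.0002 matches the eigenvalue product -4.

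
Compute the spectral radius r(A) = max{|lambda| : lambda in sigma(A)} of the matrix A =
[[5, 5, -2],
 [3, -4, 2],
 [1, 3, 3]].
r(A) ≈ 6.0577

The eigenvalues of A are the roots of its characteristic polynomial. With M = A (coefficients from the trace, the sum of principal 2x2 minors, and det A):
  p(λ) = det(λ I - M) = λ^3 - 4λ^2 - 36λ + 151.
No integer candidate from the rational root theorem (±divisors of 151) is a root, so the roots are irrational. The cubic discriminant is Δ = 21781 > 0, so there are three distinct real roots. p(-7) = -136 and p(-6) = 7 have opposite signs, so a root lies in (-7, -6); Newton's method refines it to λ ≈ -6.0577. p(4) = 7 and p(5) = -4 have opposite signs, so a root lies in (4, 5); Newton's method refines it to λ ≈ 4.4267. p(5) = -4 and p(6) = 7 have opposite signs, so a root lies in (5, 6); Newton's method refines it to λ ≈ 5.631. Check (Vieta): the three roots sum to 4, matching tr M = 4.
Thus the eigenvalues (to 4 decimals) are -6.0577 (modulus 6.0577); 4.4267 (modulus 4.4267); 5.631 (modulus 5.631). The spectral radius is the largest modulus: r(A) ≈ 6.0577. (Cross-check: r(A) ≤ ||A||_2 ≈ 7.8527; equality holds whenever A is normal, though it can also hold for some non-normal A.)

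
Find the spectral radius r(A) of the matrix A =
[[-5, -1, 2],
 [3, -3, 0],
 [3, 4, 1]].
r(A) ≈ 5.074

The eigenvalues of A are the roots of its characteristic polynomial. With M = A (coefficients from the trace, the sum of principal 2x2 minors, and det A):
  p(λ) = det(λ I - M) = λ^3 + 7λ^2 + 4λ - 60.
No integer candidate from the rational root theorem (±divisors of 60) is a root, so the roots are irrational. The cubic discriminant is Δ = -44592 < 0, so there is one real root and a complex-conjugate pair. p(2) = -16 and p(3) = 42 have opposite signs, so a root lies in (2, 3); Newton's method refines it to λ ≈ 2.3305. Dividing out (λ - (2.3305)) leaves approximately λ^2 + 9.3305λ + 25.7452. For λ^2 + 9.3305λ + 25.7452 the discriminant is -15.9217. It is negative, so the remaining roots are the complex-conjugate pair λ ≈ -4.6653 ± 1.9951i. Their product equals the constant term, so |λ|^2 ≈ 25.7452 and |λ| ≈ 5.074.
Thus the eigenvalues (to 4 decimals) are 2.3305 (modulus 2.3305); -4.6653 ± 1.9951i (modulus 5.074). The spectral radius is the largest modulus: r(A) ≈ 5.074. (Cross-check: r(A) ≤ ||A||_2 ≈ 6.8543; equality holds whenever A is normal, though it can also hold for some non-normal A.)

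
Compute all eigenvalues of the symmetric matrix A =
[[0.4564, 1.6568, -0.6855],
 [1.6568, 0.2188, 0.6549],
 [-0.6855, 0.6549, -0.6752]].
sigma(A) ≈ {-2, 0, 2}

A is real symmetric, so its spectrum consists of real eigenvalues. Expanding the characteristic polynomial of the displayed matrix gives
  det(λ I - A) = p(λ) = λ^3 + (0)λ^2 + (-4)λ + (0).
Solving p(λ) = 0 yields eigenvalues ≈ -2, 0, 2. (A is shown rounded to 4 decimals, so these recover the underlying integer eigenvalues to within that precision.)
Verification: the trace of A = 0 equals the sum of eigenvalues 0, and det(A) ≈ -0.0002 matches the eigenvalue product 0.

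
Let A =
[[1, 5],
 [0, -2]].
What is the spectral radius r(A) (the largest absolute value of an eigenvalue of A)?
r(A) = 2

The eigenvalues of A are the roots of its characteristic polynomial. With M = A (coefficients from the trace and determinant):
  p(λ) = det(λ I - M) = λ^2 + λ - 2.
For λ^2 + λ - 2 the discriminant is 9. It is a perfect square (3^2), so the roots are rational: λ = (-1 ± 3)/2 = 1, -2.
Thus the eigenvalues (to 4 decimals) are 1 (modulus 1); -2 (modulus 2). The spectral radius is the largest modulus: r(A) = 2. (Cross-check: r(A) ≤ ||A||_2 ≈ 5.465; equality holds whenever A is normal, though it can also hold for some non-normal A.)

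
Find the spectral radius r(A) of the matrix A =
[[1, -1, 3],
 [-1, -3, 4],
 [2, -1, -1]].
r(A) ≈ 2.9694

The eigenvalues of A are the roots of its characteristic polynomial. With M = A (coefficients from the trace, the sum of principal 2x2 minors, and det A):
  p(λ) = det(λ I - M) = λ^3 + 3λ^2 - 4λ - 21.
No integer candidate from the rational root theorem (±divisors of 21) is a root, so the roots are irrational. The cubic discriminant is Δ = -4703 < 0, so there is one real root and a complex-conjugate pair. p(2) = -9 and p(3) = 21 have opposite signs, so a root lies in (2, 3); Newton's method refines it to λ ≈ 2.3817. Dividing out (λ - (2.3817)) leaves approximately λ^2 + 5.3817λ + 8.8173. For λ^2 + 5.3817λ + 8.8173 the discriminant is -6.307. It is negative, so the remaining roots are the complex-conjugate pair λ ≈ -2.6908 ± 1.2557i. Their product equals the constant term, so |λ|^2 ≈ 8.8173 and |λ| ≈ 2.9694.
Thus the eigenvalues (to 4 decimals) are 2.3817 (modulus 2.3817); -2.6908 ± 1.2557i (modulus 2.9694). The spectral radius is the largest modulus: r(A) ≈ 2.9694. (Cross-check: r(A) ≤ ||A||_2 ≈ 5.8834; equality holds whenever A is normal, though it can also hold for some non-normal A.)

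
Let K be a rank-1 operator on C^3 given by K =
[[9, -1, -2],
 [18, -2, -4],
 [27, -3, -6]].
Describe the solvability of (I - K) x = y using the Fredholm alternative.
(I - K) is singular (det(I - K) = 0, i.e. 1 ∈ sigma(K)). (I - K) x = y is solvable iff y ⊥ ker((I - K)^*) = span{(9, -1, -2)}, i.e. iff 9y_1 - y_2 - 2y_3 = 0. When solvable, the solutions are x = y + c·(1, 2, 3), c arbitrary (ker(I - K) = span{(1, 2, 3)}, dimension 1).

K has rank 1, so it is an outer product K = u v^T: every row of K is a multiple of one row vector. Reading off the entries, u = (1, 2, 3) and v = (9, -1, -2) (row i of K equals u_i·v^T). A rank-one matrix u v^T satisfies K u = u (v·u) and kills the (2)-dimensional subspace v^⊥, so its characteristic polynomial is lambda^2 (lambda - v·u) with v·u = tr K = 1. Hence the eigenvalues of I - K are 1 (multiplicity 2) and 1 - (1) = 0, so det(I - K) = 0. (Direct check: I - K =
[[-8, 1, 2],
 [-18, 3, 4],
 [-27, 3, 7]]
has determinant 0.) So 1 is an eigenvalue of K and (I - K) is not invertible. The finite-dimensional Fredholm alternative says: either (I - K) is invertible, or ker(I - K) ≠ {0} and then range(I - K) = ker((I - K)^*)^⊥, with dim ker(I - K) = dim ker((I - K)^*). We are in the second case, so we need both kernels. Kernel of I - K: (I - K) u = u - u (v·u) = u - u = 0, so ker(I - K) = span{u} = span{(1, 2, 3)} (it is exactly 1-dimensional because rank(I - K) = 2). Kernel of the adjoint: K is real, so (I - K)^* = I - K^T = I - v u^T, and (I - v u^T) v = v - v (u·v) = 0; hence ker((I - K)^*) = span{v} = span{(9, -1, -2)}. Therefore (I - K) x = y is solvable iff <y, v> = 0, i.e. iff 9y_1 - y_2 - 2y_3 = 0. When this holds, K y = u (v·y) = 0, so (I - K) y = y and x = y is a particular solution; the full solution set is the line x = y + c·u = y + c·(1, 2, 3), c ∈ C.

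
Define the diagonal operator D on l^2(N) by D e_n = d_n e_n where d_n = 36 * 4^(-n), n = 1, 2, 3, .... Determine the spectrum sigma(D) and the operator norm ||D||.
sigma(D) = {36 * 4^(-n) : n ≥ 1} ∪ {0}; ||D|| = 9

A bounded diagonal operator on l^2 with diagonal entries d_n has spectrum equal to the closure of {d_n : n ≥ 1}: every d_n is an eigenvalue (with eigenvector e_n), so {d_n} ⊂ sigma(D); the spectrum is closed, so its closure is too; and for lambda not in the closure, (D - lambda I) has bounded inverse (the diagonal entries 1/(d_n - lambda) are bounded). For our sequence d_n = 36 * 4^(-n), n = 1, 2, 3, ...:
  - {d_n} = {36 * 4^(-n) : n ≥ 1}; the only limit point is 0
  - closure = {36 * 4^(-n) : n ≥ 1} ∪ {0}
For the norm: a diagonal operator has ||D|| = sup_n |d_n|. Here d_n = 36 * 4^(-n) is positive and decreasing, so sup_n |d_n| = d_1 = 36/4 = 9. So ||D|| = 9.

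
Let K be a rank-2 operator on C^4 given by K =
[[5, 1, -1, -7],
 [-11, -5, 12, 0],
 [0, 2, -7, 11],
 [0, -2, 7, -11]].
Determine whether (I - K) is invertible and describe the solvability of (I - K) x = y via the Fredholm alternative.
(I - K) is invertible (det(I - K) = -19 ≠ 0), so for every y in C^4 the equation (I - K) x = y has a unique solution.

K has rank 2 and factors as K = U V^T = u1 v1^T + u2 v2^T with u1 = (-2, 3, 1, -1), v1 = (-3, -1, 2, 2), u2 = (-1, -2, 3, -3), v2 = (1, 1, -3, 3) (multiplying out reproduces the displayed K). The nonzero eigenvalues of U V^T coincide with those of the 2 x 2 matrix G = V^T U = [[v1·u1, v1·u2], [v2·u1, v2·u2]] = [[3, 5], [-5, -21]], and by the Sylvester determinant identity det(I_4 - U V^T) = det(I_2 - V^T U) = det([[-2, -5], [5, 22]]) = (-2)(22) - (-5)(5) = -19. (Direct check: I - K =
[[-4, -1, 1, 7],
 [11, 6, -12, 0],
 [0, -2, 8, -11],
 [0, 2, -7, 12]]
has determinant -19.) The finite-dimensional Fredholm alternative says: either (I - K) is invertible, or ker(I - K) ≠ {0} and then range(I - K) = ker((I - K)^*)^⊥, with dim ker(I - K) = dim ker((I - K)^*). Since det(I - K) ≠ 0, 1 is not an eigenvalue of K and ker(I - K) = {0}, so we are in the first case: for every y there is a unique x = (I - K)^(-1) y. (Explicitly, by the Woodbury identity, (I - U V^T)^(-1) = I + U (I_2 - G)^(-1) V^T.)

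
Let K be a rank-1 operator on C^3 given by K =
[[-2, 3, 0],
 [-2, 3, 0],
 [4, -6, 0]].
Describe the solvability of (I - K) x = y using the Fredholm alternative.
(I - K) is singular (det(I - K) = 0, i.e. 1 ∈ sigma(K)). (I - K) x = y is solvable iff y ⊥ ker((I - K)^*) = span{(-2, 3, 0)}, i.e. iff -2y_1 + 3y_2 = 0. When solvable, the solutions are x = y + c·(1, 1, -2), c arbitrary (ker(I - K) = span{(1, 1, -2)}, dimension 1).

K has rank 1, so it is an outer product K = u v^T: every row of K is a multiple of one row vector. Reading off the entries, u = (1, 1, -2) and v = (-2, 3, 0) (row i of K equals u_i·v^T). A rank-one matrix u v^T satisfies K u = u (v·u) and kills the (2)-dimensional subspace v^⊥, so its characteristic polynomial is lambda^2 (lambda - v·u) with v·u = tr K = 1. Hence the eigenvalues of I - K are 1 (multiplicity 2) and 1 - (1) = 0, so det(I - K) = 0. (Direct check: I - K =
[[3, -3, 0],
 [2, -2, 0],
 [-4, 6, 1]]
has determinant 0.) So 1 is an eigenvalue of K and (I - K) is not invertible. The finite-dimensional Fredholm alternative says: either (I - K) is invertible, or ker(I - K) ≠ {0} and then range(I - K) = ker((I - K)^*)^⊥, with dim ker(I - K) = dim ker((I - K)^*). We are in the second case, so we need both kernels. Kernel of I - K: (I - K) u = u - u (v·u) = u - u = 0, so ker(I - K) = span{u} = span{(1, 1, -2)} (it is exactly 1-dimensional because rank(I - K) = 2). Kernel of the adjoint: K is real, so (I - K)^* = I - K^T = I - v u^T, and (I - v u^T) v = v - v (u·v) = 0; hence ker((I - K)^*) = span{v} = span{(-2, 3, 0)}. Therefore (I - K) x = y is solvable iff <y, v> = 0, i.e. iff -2y_1 + 3y_2 = 0. When this holds, K y = u (v·y) = 0, so (I - K) y = y and x = y is a particular solution; the full solution set is the line x = y + c·u = y + c·(1, 1, -2), c ∈ C.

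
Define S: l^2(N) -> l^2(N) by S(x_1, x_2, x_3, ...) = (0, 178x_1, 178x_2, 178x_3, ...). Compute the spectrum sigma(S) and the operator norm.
sigma(S) = closed disk {z in C : |z| ≤ 178}; ||S|| = 178

Note S = 178·U where U is the unit right shift (U x)_k = x_{k-1} (with x_0 := 0); so ||S|| = 178||U|| and sigma(S) = 178·sigma(U). ||S x||^2 = sum_{k≥1} |178x_k|^2 = 31684||x||^2, so ||S|| = 178 and sigma(S) ⊂ {|z| ≤ 178}. For any |lambda| < 178, the equation (S - lambda I) x = 0 forces x_1 = 0, then 178x_k = lambda x_{k+1} ⇒ x = 0, so S has no eigenvalues. But (S - lambda I) is not surjective for |lambda| < 178: solving (S - lambda I) x = e_1 would require x_n proportional to (lambda/178)^(-n), which is not in l^2. So every |lambda| < 178 lies in the residual spectrum. The boundary |lambda| = 178 is in the approximate point spectrum (the spectrum is closed). Hence sigma(S) is the closed disk of radius 178.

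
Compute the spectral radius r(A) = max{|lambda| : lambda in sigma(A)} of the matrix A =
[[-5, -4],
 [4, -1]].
r(A) = sqrt(21) ≈ 4.5826

The eigenvalues of A are the roots of its characteristic polynomial. With M = A (coefficients from the trace and determinant):
  p(λ) = det(λ I - M) = λ^2 + 6λ + 21.
For λ^2 + 6λ + 21 the discriminant is -48. It is negative, so the roots are the complex-conjugate pair λ = -3 ± (sqrt(48)/2) i ≈ -3 ± 3.4641i. For a conjugate pair the product of the roots equals the constant term, so |λ|^2 = 21 and |λ| = sqrt(21) ≈ 4.5826.
Thus the eigenvalues (to 4 decimals) are -3 ± 3.4641i (modulus 4.5826). The spectral radius is the largest modulus: r(A) = sqrt(21) ≈ 4.5826. (Cross-check: r(A) ≤ ||A||_2 ≈ 7; equality holds whenever A is normal, though it can also hold for some non-normal A.)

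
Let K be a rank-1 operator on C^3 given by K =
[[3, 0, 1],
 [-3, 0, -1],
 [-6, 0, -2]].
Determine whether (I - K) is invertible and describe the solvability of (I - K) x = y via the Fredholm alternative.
(I - K) is singular (det(I - K) = 0, i.e. 1 ∈ sigma(K)). (I - K) x = y is solvable iff y ⊥ ker((I - K)^*) = span{(3, 0, 1)}, i.e. iff 3y_1 + y_3 = 0. When solvable, the solutions are x = y + c·(1, -1, -2), c arbitrary (ker(I - K) = span{(1, -1, -2)}, dimension 1).

K has rank 1, so it is an outer product K = u v^T: every row of K is a multiple of one row vector. Reading off the entries, u = (1, -1, -2) and v = (3, 0, 1) (row i of K equals u_i·v^T). A rank-one matrix u v^T satisfies K u = u (v·u) and kills the (2)-dimensional subspace v^⊥, so its characteristic polynomial is lambda^2 (lambda - v·u) with v·u = tr K = 1. Hence the eigenvalues of I - K are 1 (multiplicity 2) and 1 - (1) = 0, so det(I - K) = 0. (Direct check: I - K =
[[-2, 0, -1],
 [3, 1, 1],
 [6, 0, 3]]
has determinant 0.) So 1 is an eigenvalue of K and (I - K) is not invertible. The finite-dimensional Fredholm alternative says: either (I - K) is invertible, or ker(I - K) ≠ {0} and then range(I - K) = ker((I - K)^*)^⊥, with dim ker(I - K) = dim ker((I - K)^*). We are in the second case, so we need both kernels. Kernel of I - K: (I - K) u = u - u (v·u) = u - u = 0, so ker(I - K) = span{u} = span{(1, -1, -2)} (it is exactly 1-dimensional because rank(I - K) = 2). Kernel of the adjoint: K is real, so (I - K)^* = I - K^T = I - v u^T, and (I - v u^T) v = v - v (u·v) = 0; hence ker((I - K)^*) = span{v} = span{(3, 0, 1)}. Therefore (I - K) x = y is solvable iff <y, v> = 0, i.e. iff 3y_1 + y_3 = 0. When this holds, K y = u (v·y) = 0, so (I - K) y = y and x = y is a particular solution; the full solution set is the line x = y + c·u = y + c·(1, -1, -2), c ∈ C.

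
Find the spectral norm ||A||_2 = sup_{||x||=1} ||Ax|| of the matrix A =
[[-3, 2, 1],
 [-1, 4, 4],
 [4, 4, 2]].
||A||_2 ≈ 7.5179 (= sqrt(largest eigenvalue of A^T A))

||A||_2 = sigma_max(A) = sqrt(lambda_max(A^T A)). Form the symmetric matrix M = A^T A =
[[26, 6, 1],
 [6, 36, 26],
 [1, 26, 21]].
Its characteristic polynomial (trace, sum of principal 2x2 minors, determinant of M give the coefficients) is
  p(λ) = det(λ I - M) = λ^3 - 83λ^2 + 1525λ - 1600.
No integer candidate from the rational root theorem (±divisors of 1600) is a root, so the roots are irrational. The cubic discriminant is Δ = 1751721325 > 0, so there are three distinct real roots. p(1) = -157 and p(2) = 1126 have opposite signs, so a root lies in (1, 2); Newton's method refines it to λ ≈ 1.1161. p(25) = 275 and p(26) = -482 have opposite signs, so a root lies in (25, 26); Newton's method refines it to λ ≈ 25.3653. p(56) = -872 and p(57) = 851 have opposite signs, so a root lies in (56, 57); Newton's method refines it to λ ≈ 56.5186. Check (Vieta): the three roots sum to 83, matching tr M = 83.
So the eigenvalues of A^T A are ≈ 1.1161, 25.3653, 56.5186 (all ≥ 0, as they must be for A^T A). The largest is λ_max ≈ 56.5186, hence ||A||_2 = sqrt(λ_max) ≈ 7.5179.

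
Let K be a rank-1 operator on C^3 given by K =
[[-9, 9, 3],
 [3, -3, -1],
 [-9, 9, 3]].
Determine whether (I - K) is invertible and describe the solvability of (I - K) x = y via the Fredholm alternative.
(I - K) is invertible (det(I - K) = 10 ≠ 0), so for every y in C^3 the equation (I - K) x = y has a unique solution.

K has rank 1, so it is an outer product K = u v^T: every row of K is a multiple of one row vector. Reading off the entries, u = (3, -1, 3) and v = (-3, 3, 1) (row i of K equals u_i·v^T). A rank-one matrix u v^T satisfies K u = u (v·u) and kills the (2)-dimensional subspace v^⊥, so its characteristic polynomial is lambda^2 (lambda - v·u) with v·u = tr K = -9. Hence the eigenvalues of I - K are 1 (multiplicity 2) and 1 - (-9) = 10, so det(I - K) = 10. (Direct check: I - K =
[[10, -9, -3],
 [-3, 4, 1],
 [9, -9, -2]]
has determinant 10.) The finite-dimensional Fredholm alternative says: either (I - K) is invertible, or ker(I - K) ≠ {0} and then range(I - K) = ker((I - K)^*)^⊥, with dim ker(I - K) = dim ker((I - K)^*). Since det(I - K) ≠ 0, 1 is not an eigenvalue of K and ker(I - K) = {0}, so we are in the first case: for every y there is a unique x = (I - K)^(-1) y. Explicitly, by the Sherman–Morrison formula, (I - u v^T)^(-1) = I + u v^T/(1 - v·u), i.e. (I - K)^(-1) = I + K/(10).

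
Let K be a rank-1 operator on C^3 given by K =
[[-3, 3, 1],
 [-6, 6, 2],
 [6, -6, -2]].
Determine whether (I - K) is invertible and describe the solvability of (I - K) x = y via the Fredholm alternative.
(I - K) is singular (det(I - K) = 0, i.e. 1 ∈ sigma(K)). (I - K) x = y is solvable iff y ⊥ ker((I - K)^*) = span{(-3, 3, 1)}, i.e. iff -3y_1 + 3y_2 + y_3 = 0. When solvable, the solutions are x = y + c·(1, 2, -2), c arbitrary (ker(I - K) = span{(1, 2, -2)}, dimension 1).

K has rank 1, so it is an outer product K = u v^T: every row of K is a multiple of one row vector. Reading off the entries, u = (1, 2, -2) and v = (-3, 3, 1) (row i of K equals u_i·v^T). A rank-one matrix u v^T satisfies K u = u (v·u) and kills the (2)-dimensional subspace v^⊥, so its characteristic polynomial is lambda^2 (lambda - v·u) with v·u = tr K = 1. Hence the eigenvalues of I - K are 1 (multiplicity 2) and 1 - (1) = 0, so det(I - K) = 0. (Direct check: I - K =
[[4, -3, -1],
 [6, -5, -2],
 [-6, 6, 3]]
has determinant 0.) So 1 is an eigenvalue of K and (I - K) is not invertible. The finite-dimensional Fredholm alternative says: either (I - K) is invertible, or ker(I - K) ≠ {0} and then range(I - K) = ker((I - K)^*)^⊥, with dim ker(I - K) = dim ker((I - K)^*). We are in the second case, so we need both kernels. Kernel of I - K: (I - K) u = u - u (v·u) = u - u = 0, so ker(I - K) = span{u} = span{(1, 2, -2)} (it is exactly 1-dimensional because rank(I - K) = 2). Kernel of the adjoint: K is real, so (I - K)^* = I - K^T = I - v u^T, and (I - v u^T) v = v - v (u·v) = 0; hence ker((I - K)^*) = span{v} = span{(-3, 3, 1)}. Therefore (I - K) x = y is solvable iff <y, v> = 0, i.e. iff -3y_1 + 3y_2 + y_3 = 0. When this holds, K y = u (v·y) = 0, so (I - K) y = y and x = y is a particular solution; the full solution set is the line x = y + c·u = y + c·(1, 2, -2), c ∈ C.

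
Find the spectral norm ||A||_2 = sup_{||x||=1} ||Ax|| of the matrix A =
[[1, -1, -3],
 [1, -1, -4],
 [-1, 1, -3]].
||A||_2 = sqrt((40 + sqrt(912))/2) ≈ 5.9245 (= sqrt(largest eigenvalue of A^T A))

||A||_2 = sigma_max(A) = sqrt(lambda_max(A^T A)). Form the symmetric matrix M = A^T A =
[[3, -3, -4],
 [-3, 3, 4],
 [-4, 4, 34]].
Its characteristic polynomial (trace, sum of principal 2x2 minors, determinant of M give the coefficients) is
  p(λ) = det(λ I - M) = λ^3 - 40λ^2 + 172λ.
The constant term is 0, so λ = 0 is a root. Dividing out λ leaves p(λ) = λ(λ^2 - 40λ + 172). For λ^2 - 40λ + 172 the discriminant is 912. It is nonnegative but not a perfect square, so the roots are real and irrational: λ = (40 ± sqrt(912))/2 ≈ 35.0997, 4.9003.
So the eigenvalues of A^T A are ≈ 0, 4.9003, 35.0997 (all ≥ 0, as they must be for A^T A). The largest is λ_max = (40 + sqrt(912))/2 ≈ 35.0997, hence ||A||_2 = sqrt(λ_max) = sqrt((40 + sqrt(912))/2) ≈ 5.9245.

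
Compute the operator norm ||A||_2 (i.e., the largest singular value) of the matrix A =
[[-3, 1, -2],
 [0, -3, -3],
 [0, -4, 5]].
||A||_2 ≈ 6.8902 (= sqrt(largest eigenvalue of A^T A))

||A||_2 = sigma_max(A) = sqrt(lambda_max(A^T A)). Form the symmetric matrix M = A^T A =
[[9, -3, 6],
 [-3, 26, -13],
 [6, -13, 38]].
Its characteristic polynomial (trace, sum of principal 2x2 minors, determinant of M give the coefficients) is
  p(λ) = det(λ I - M) = λ^3 - 73λ^2 + 1350λ - 6561.
No integer candidate from the rational root theorem (±divisors of 6561) is a root, so the roots are irrational. The cubic discriminant is Δ = 137536785 > 0, so there are three distinct real roots. p(7) = -345 and p(8) = 79 have opposite signs, so a root lies in (7, 8); Newton's method refines it to λ ≈ 7.7943. p(17) = 205 and p(18) = -81 have opposite signs, so a root lies in (17, 18); Newton's method refines it to λ ≈ 17.7307. p(47) = -545 and p(48) = 639 have opposite signs, so a root lies in (47, 48); Newton's method refines it to λ ≈ 47.4749. Check (Vieta): the three roots sum to 73, matching tr M = 73.
So the eigenvalues of A^T A are ≈ 7.7943, 17.7307, 47.4749 (all ≥ 0, as they must be for A^T A). The largest is λ_max ≈ 47.4749, hence ||A||_2 = sqrt(λ_max) ≈ 6.8902.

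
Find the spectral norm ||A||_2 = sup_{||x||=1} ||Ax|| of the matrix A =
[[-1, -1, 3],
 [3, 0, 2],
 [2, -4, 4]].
||A||_2 ≈ 6.9223 (= sqrt(largest eigenvalue of A^T A))

||A||_2 = sigma_max(A) = sqrt(lambda_max(A^T A)). Form the symmetric matrix M = A^T A =
[[14, -7, 11],
 [-7, 17, -19],
 [11, -19, 29]].
Its characteristic polynomial (trace, sum of principal 2x2 minors, determinant of M give the coefficients) is
  p(λ) = det(λ I - M) = λ^3 - 60λ^2 + 606λ - 1296.
No integer candidate from the rational root theorem (±divisors of 1296) is a root, so the roots are irrational. The cubic discriminant is Δ = 114981984 > 0, so there are three distinct real roots. p(2) = -316 and p(3) = 9 have opposite signs, so a root lies in (2, 3); Newton's method refines it to λ ≈ 2.9672. p(9) = 27 and p(10) = -236 have opposite signs, so a root lies in (9, 10); Newton's method refines it to λ ≈ 9.115. p(47) = -1531 and p(48) = 144 have opposite signs, so a root lies in (47, 48); Newton's method refines it to λ ≈ 47.9178. Check (Vieta): the three roots sum to 60, matching tr M = 60.
So the eigenvalues of A^T A are ≈ 2.9672, 9.115, 47.9178 (all ≥ 0, as they must be for A^T A). The largest is λ_max ≈ 47.9178, hence ||A||_2 = sqrt(λ_max) ≈ 6.9223.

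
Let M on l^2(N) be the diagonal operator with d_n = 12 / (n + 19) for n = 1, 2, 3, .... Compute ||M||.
||M|| = 3/5 (attained at n = 1)

For M diagonal, ||M|| = sup_n |d_n| = sup_n 12/(n + 19). This is positive and strictly decreasing in n, so the supremum is attained at n = 1: d_1 = 12/(1 + 19) = 3/5. Hence ||M|| = 3/5.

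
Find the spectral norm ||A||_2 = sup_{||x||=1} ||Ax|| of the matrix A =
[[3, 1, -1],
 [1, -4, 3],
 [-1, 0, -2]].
||A||_2 ≈ 5.3692 (= sqrt(largest eigenvalue of A^T A))

||A||_2 = sigma_max(A) = sqrt(lambda_max(A^T A)). Form the symmetric matrix M = A^T A =
[[11, -1, 2],
 [-1, 17, -13],
 [2, -13, 14]].
Its characteristic polynomial (trace, sum of principal 2x2 minors, determinant of M give the coefficients) is
  p(λ) = det(λ I - M) = λ^3 - 42λ^2 + 405λ - 729.
No integer candidate from the rational root theorem (±divisors of 729) is a root, so the roots are irrational. The cubic discriminant is Δ = 16435305 > 0, so there are three distinct real roots. p(2) = -79 and p(3) = 135 have opposite signs, so a root lies in (2, 3); Newton's method refines it to λ ≈ 2.3332. p(10) = 121 and p(11) = -25 have opposite signs, so a root lies in (10, 11); Newton's method refines it to λ ≈ 10.8382. p(28) = -365 and p(29) = 83 have opposite signs, so a root lies in (28, 29); Newton's method refines it to λ ≈ 28.8286. Check (Vieta): the three roots sum to 42, matching tr M = 42.
So the eigenvalues of A^T A are ≈ 2.3332, 10.8382, 28.8286 (all ≥ 0, as they must be for A^T A). The largest is λ_max ≈ 28.8286, hence ||A||_2 = sqrt(λ_max) ≈ 5.3692.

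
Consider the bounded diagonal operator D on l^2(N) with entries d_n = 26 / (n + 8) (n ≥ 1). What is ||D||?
||D|| = 26/9 (attained at n = 1)

For D diagonal, ||D|| = sup_n |d_n| = sup_n 26/(n + 8). This is positive and strictly decreasing in n, so the supremum is attained at n = 1: d_1 = 26/(1 + 8) = 26/9. Hence ||D|| = 26/9.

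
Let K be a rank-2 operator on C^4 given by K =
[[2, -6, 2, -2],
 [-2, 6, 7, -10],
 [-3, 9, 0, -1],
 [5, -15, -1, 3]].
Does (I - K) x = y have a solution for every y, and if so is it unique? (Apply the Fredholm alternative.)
(I - K) is invertible (det(I - K) = -184 ≠ 0), so for every y in C^4 the equation (I - K) x = y has a unique solution.

K has rank 2 and factors as K = U V^T = u1 v1^T + u2 v2^T with u1 = (2, 1, -2, 3), v1 = (1, -3, 1, -1), u2 = (0, -3, -1, 2), v2 = (1, -3, -2, 3) (multiplying out reproduces the displayed K). The nonzero eigenvalues of U V^T coincide with those of the 2 x 2 matrix G = V^T U = [[v1·u1, v1·u2], [v2·u1, v2·u2]] = [[-6, 6], [12, 17]], and by the Sylvester determinant identity det(I_4 - U V^T) = det(I_2 - V^T U) = det([[7, -6], [-12, -16]]) = (7)(-16) - (-6)(-12) = -184. (Direct check: I - K =
[[-1, 6, -2, 2],
 [2, -5, -7, 10],
 [3, -9, 1, 1],
 [-5, 15, 1, -2]]
has determinant -184.) The finite-dimensional Fredholm alternative says: either (I - K) is invertible, or ker(I - K) ≠ {0} and then range(I - K) = ker((I - K)^*)^⊥, with dim ker(I - K) = dim ker((I - K)^*). Since det(I - K) ≠ 0, 1 is not an eigenvalue of K and ker(I - K) = {0}, so we are in the first case: for every y there is a unique x = (I - K)^(-1) y. (Explicitly, by the Woodbury identity, (I - U V^T)^(-1) = I + U (I_2 - G)^(-1) V^T.)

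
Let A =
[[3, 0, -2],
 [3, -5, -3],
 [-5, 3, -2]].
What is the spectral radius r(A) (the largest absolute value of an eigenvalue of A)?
r(A) ≈ 4.643

The eigenvalues of A are the roots of its characteristic polynomial. With M = A (coefficients from the trace, the sum of principal 2x2 minors, and det A):
  p(λ) = det(λ I - M) = λ^3 + 4λ^2 - 12λ - 89.
No integer candidate from the rational root theorem (±divisors of 89) is a root, so the roots are irrational. The cubic discriminant is Δ = -104971 < 0, so there is one real root and a complex-conjugate pair. p(4) = -9 and p(5) = 76 have opposite signs, so a root lies in (4, 5); Newton's method refines it to λ ≈ 4.1284. Dividing out (λ - (4.1284)) leaves approximately λ^2 + 8.1284λ + 21.5578. For λ^2 + 8.1284λ + 21.5578 the discriminant is -20.1596. It is negative, so the remaining roots are the complex-conjugate pair λ ≈ -4.0642 ± 2.245i. Their product equals the constant term, so |λ|^2 ≈ 21.5578 and |λ| ≈ 4.643.
Thus the eigenvalues (to 4 decimals) are 4.1284 (modulus 4.1284); -4.0642 ± 2.245i (modulus 4.643). The spectral radius is the largest modulus: r(A) ≈ 4.643. (Cross-check: r(A) ≤ ||A||_2 ≈ 8.4014; equality holds whenever A is normal, though it can also hold for some non-normal A.)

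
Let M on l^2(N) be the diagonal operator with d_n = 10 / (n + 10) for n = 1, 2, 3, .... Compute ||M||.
||M|| = 10/11 (attained at n = 1)

For M diagonal, ||M|| = sup_n |d_n| = sup_n 10/(n + 10). This is positive and strictly decreasing in n, so the supremum is attained at n = 1: d_1 = 10/(1 + 10) = 10/11. Hence ||M|| = 10/11.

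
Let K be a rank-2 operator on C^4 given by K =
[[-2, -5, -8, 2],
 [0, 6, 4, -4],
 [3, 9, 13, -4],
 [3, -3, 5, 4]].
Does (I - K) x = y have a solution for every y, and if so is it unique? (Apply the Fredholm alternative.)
(I - K) is invertible (det(I - K) = 78 ≠ 0), so for every y in C^4 the equation (I - K) x = y has a unique solution.

K has rank 2 and factors as K = U V^T = u1 v1^T + u2 v2^T with u1 = (-1, 2, 2, -2), v1 = (0, 3, 2, -2), u2 = (-2, 0, 3, 3), v2 = (1, 1, 3, 0) (multiplying out reproduces the displayed K). The nonzero eigenvalues of U V^T coincide with those of the 2 x 2 matrix G = V^T U = [[v1·u1, v1·u2], [v2·u1, v2·u2]] = [[14, 0], [7, 7]], and by the Sylvester determinant identity det(I_4 - U V^T) = det(I_2 - V^T U) = det([[-13, 0], [-7, -6]]) = (-13)(-6) - (0)(-7) = 78. (Direct check: I - K =
[[3, 5, 8, -2],
 [0, -5, -4, 4],
 [-3, -9, -12, 4],
 [-3, 3, -5, -3]]
has determinant 78.) The finite-dimensional Fredholm alternative says: either (I - K) is invertible, or ker(I - K) ≠ {0} and then range(I - K) = ker((I - K)^*)^⊥, with dim ker(I - K) = dim ker((I - K)^*). Since det(I - K) ≠ 0, 1 is not an eigenvalue of K and ker(I - K) = {0}, so we are in the first case: for every y there is a unique x = (I - K)^(-1) y. (Explicitly, by the Woodbury identity, (I - U V^T)^(-1) = I + U (I_2 - G)^(-1) V^T.)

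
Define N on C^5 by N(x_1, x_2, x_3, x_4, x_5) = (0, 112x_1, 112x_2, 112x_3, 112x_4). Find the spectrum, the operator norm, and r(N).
sigma(N) = {0}; ||N|| = 112; r(N) = 0. (N is nilpotent with N^5 = 0.)

On C^5, N is a strictly lower-triangular matrix with 112 on the subdiagonal and zeros elsewhere, so its characteristic polynomial is lambda^5 and every eigenvalue is 0: sigma(N) = {0}. For the operator norm, N e_i = 112e_{i+1} for i = 1, ..., 4 and N e_5 = 0, so the singular values of N are 112 (with multiplicity 4) and 0; hence ||N|| = 112. The spectral radius r(N) = max|lambda| = 0. Note ||N|| > r(N) — characteristic of non-normal nilpotent operators. Indeed N^5 = 0.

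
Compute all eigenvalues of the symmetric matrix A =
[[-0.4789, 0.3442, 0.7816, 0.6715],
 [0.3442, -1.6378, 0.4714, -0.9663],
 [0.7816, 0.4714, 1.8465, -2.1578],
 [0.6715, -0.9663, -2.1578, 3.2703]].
sigma(A) ≈ {-2, -1, 1, 5}

A is real symmetric, so its spectrum consists of real eigenvalues. Expanding the characteristic polynomial of the displayed matrix gives
  det(λ I - A) = p(λ) = λ^4 + (-3)λ^3 + (-11)λ^2 + (3)λ + (10).
Solving p(λ) = 0 yields eigenvalues ≈ -2, -1, 1, 5. (A is shown rounded to 4 decimals, so these recover the underlying integer eigenvalues to within that precision.)
Verification: the trace of A = 3 equals the sum of eigenvalues 3, and det(A) ≈ 9.9999 matches the eigenvalue product 10.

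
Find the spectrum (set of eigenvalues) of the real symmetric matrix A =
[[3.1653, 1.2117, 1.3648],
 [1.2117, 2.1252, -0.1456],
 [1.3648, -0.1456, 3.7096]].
sigma(A) ≈ {1, 3, 5}

A is real symmetric, so its spectrum consists of real eigenvalues. Expanding the characteristic polynomial of the displayed matrix gives
  det(λ I - A) = p(λ) = λ^3 + (-9)λ^2 + (23)λ + (-15).
Solving p(λ) = 0 yields eigenvalues ≈ 1, 3, 5. (A is shown rounded to 4 decimals, so these recover the underlying integer eigenvalues to within that precision.)
Verification: the trace of A = 9 equals the sum of eigenvalues 9, and det(A) ≈ 15.0004 matches the eigenvalue product 15.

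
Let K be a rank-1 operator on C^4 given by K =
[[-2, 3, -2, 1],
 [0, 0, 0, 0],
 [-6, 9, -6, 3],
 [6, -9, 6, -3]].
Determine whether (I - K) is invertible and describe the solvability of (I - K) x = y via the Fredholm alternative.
(I - K) is invertible (det(I - K) = 12 ≠ 0), so for every y in C^4 the equation (I - K) x = y has a unique solution.

K has rank 1, so it is an outer product K = u v^T: every row of K is a multiple of one row vector. Reading off the entries, u = (-1, 0, -3, 3) and v = (2, -3, 2, -1) (row i of K equals u_i·v^T). A rank-one matrix u v^T satisfies K u = u (v·u) and kills the (3)-dimensional subspace v^⊥, so its characteristic polynomial is lambda^3 (lambda - v·u) with v·u = tr K = -11. Hence the eigenvalues of I - K are 1 (multiplicity 3) and 1 - (-11) = 12, so det(I - K) = 12. (Direct check: I - K =
[[3, -3, 2, -1],
 [0, 1, 0, 0],
 [6, -9, 7, -3],
 [-6, 9, -6, 4]]
has determinant 12.) The finite-dimensional Fredholm alternative says: either (I - K) is invertible, or ker(I - K) ≠ {0} and then range(I - K) = ker((I - K)^*)^⊥, with dim ker(I - K) = dim ker((I - K)^*). Since det(I - K) ≠ 0, 1 is not an eigenvalue of K and ker(I - K) = {0}, so we are in the first case: for every y there is a unique x = (I - K)^(-1) y. Explicitly, by the Sherman–Morrison formula, (I - u v^T)^(-1) = I + u v^T/(1 - v·u), i.e. (I - K)^(-1) = I + K/(12).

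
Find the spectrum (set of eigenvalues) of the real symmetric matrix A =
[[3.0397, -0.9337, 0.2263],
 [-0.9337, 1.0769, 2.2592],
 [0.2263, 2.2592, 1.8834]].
sigma(A) ≈ {-1, 3, 4}

A is real symmetric, so its spectrum consists of real eigenvalues. Expanding the characteristic polynomial of the displayed matrix gives
  det(λ I - A) = p(λ) = λ^3 + (-6)λ^2 + (5)λ + (12.0012).
Solving p(λ) = 0 yields eigenvalues ≈ -1, 3, 4. (A is shown rounded to 4 decimals, so these recover the underlying integer eigenvalues to within that precision.)
Verification: the trace of A = 6 equals the sum of eigenvalues 6, and det(A) ≈ -12.0012 matches the eigenvalue product -12.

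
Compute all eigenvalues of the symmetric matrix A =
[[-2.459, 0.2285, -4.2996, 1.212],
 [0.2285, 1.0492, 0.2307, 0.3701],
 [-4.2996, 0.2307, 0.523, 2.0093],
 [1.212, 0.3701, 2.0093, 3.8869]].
sigma(A) ≈ {-6, 1, 3, 5}

A is real symmetric, so its spectrum consists of real eigenvalues. Expanding the characteristic polynomial of the displayed matrix gives
  det(λ I - A) = p(λ) = λ^4 + (-3)λ^3 + (-31)λ^2 + (123)λ + (-90.0013).
Solving p(λ) = 0 yields eigenvalues ≈ -6, 1, 3, 5. (A is shown rounded to 4 decimals, so these recover the underlying integer eigenvalues to within that precision.)
Verification: the trace of A = 3 equals the sum of eigenvalues 3, and det(A) ≈ -90.0013 matches the eigenvalue product -90.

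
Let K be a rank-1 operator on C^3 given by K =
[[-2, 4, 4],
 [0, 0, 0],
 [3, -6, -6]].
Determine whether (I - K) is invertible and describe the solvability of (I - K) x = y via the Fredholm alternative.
(I - K) is invertible (det(I - K) = 9 ≠ 0), so for every y in C^3 the equation (I - K) x = y has a unique solution.

K has rank 1, so it is an outer product K = u v^T: every row of K is a multiple of one row vector. Reading off the entries, u = (2, 0, -3) and v = (-1, 2, 2) (row i of K equals u_i·v^T). A rank-one matrix u v^T satisfies K u = u (v·u) and kills the (2)-dimensional subspace v^⊥, so its characteristic polynomial is lambda^2 (lambda - v·u) with v·u = tr K = -8. Hence the eigenvalues of I - K are 1 (multiplicity 2) and 1 - (-8) = 9, so det(I - K) = 9. (Direct check: I - K =
[[3, -4, -4],
 [0, 1, 0],
 [-3, 6, 7]]
has determinant 9.) The finite-dimensional Fredholm alternative says: either (I - K) is invertible, or ker(I - K) ≠ {0} and then range(I - K) = ker((I - K)^*)^⊥, with dim ker(I - K) = dim ker((I - K)^*). Since det(I - K) ≠ 0, 1 is not an eigenvalue of K and ker(I - K) = {0}, so we are in the first case: for every y there is a unique x = (I - K)^(-1) y. Explicitly, by the Sherman–Morrison formula, (I - u v^T)^(-1) = I + u v^T/(1 - v·u), i.e. (I - K)^(-1) = I + K/(9).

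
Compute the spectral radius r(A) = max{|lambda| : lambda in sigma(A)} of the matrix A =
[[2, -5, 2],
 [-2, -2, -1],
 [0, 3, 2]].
r(A) ≈ 3.624

The eigenvalues of A are the roots of its characteristic polynomial. With M = A (coefficients from the trace, the sum of principal 2x2 minors, and det A):
  p(λ) = det(λ I - M) = λ^3 - 2λ^2 - 11λ + 34.
No integer candidate from the rational root theorem (±divisors of 34) is a root, so the roots are irrational. The cubic discriminant is Δ = -10852 < 0, so there is one real root and a complex-conjugate pair. p(-4) = -18 and p(-3) = 22 have opposite signs, so a root lies in (-4, -3); Newton's method refines it to λ ≈ -3.624. Dividing out (λ - (-3.624)) leaves approximately λ^2 - 5.624λ + 9.3818. For λ^2 - 5.624λ + 9.3818 the discriminant is -5.8973. It is negative, so the remaining roots are the complex-conjugate pair λ ≈ 2.812 ± 1.2142i. Their product equals the constant term, so |λ|^2 ≈ 9.3818 and |λ| ≈ 3.063.
Thus the eigenvalues (to 4 decimals) are -3.624 (modulus 3.624); 2.812 ± 1.2142i (modulus 3.063). The spectral radius is the largest modulus: r(A) ≈ 3.624. (Cross-check: r(A) ≤ ||A||_2 ≈ 6.2833; equality holds whenever A is normal, though it can also hold for some non-normal A.)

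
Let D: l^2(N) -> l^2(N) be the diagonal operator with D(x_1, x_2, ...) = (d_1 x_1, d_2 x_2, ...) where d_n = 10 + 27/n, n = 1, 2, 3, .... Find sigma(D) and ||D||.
sigma(D) = {10 + 27/n : n ≥ 1} ∪ {10}; ||D|| = 37

A bounded diagonal operator on l^2 with diagonal entries d_n has spectrum equal to the closure of {d_n : n ≥ 1}: every d_n is an eigenvalue (with eigenvector e_n), so {d_n} ⊂ sigma(D); the spectrum is closed, so its closure is too; and for lambda not in the closure, (D - lambda I) has bounded inverse (the diagonal entries 1/(d_n - lambda) are bounded). For our sequence d_n = 10 + 27/n, n = 1, 2, 3, ...:
  - {d_n} = {10 + 27/n : n ≥ 1}; the only limit point is 10
  - closure = {10 + 27/n : n ≥ 1} ∪ {10}
For the norm: a diagonal operator has ||D|| = sup_n |d_n|. Here d_n = 10 + 27/n is positive and decreasing, so sup_n |d_n| = d_1 = 10 + 27 = 37. So ||D|| = 37.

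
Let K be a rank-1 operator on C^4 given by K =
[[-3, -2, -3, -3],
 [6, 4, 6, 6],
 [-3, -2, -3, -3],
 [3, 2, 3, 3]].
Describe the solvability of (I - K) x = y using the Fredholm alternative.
(I - K) is singular (det(I - K) = 0, i.e. 1 ∈ sigma(K)). (I - K) x = y is solvable iff y ⊥ ker((I - K)^*) = span{(-3, -2, -3, -3)}, i.e. iff -3y_1 - 2y_2 - 3y_3 - 3y_4 = 0. When solvable, the solutions are x = y + c·(1, -2, 1, -1), c arbitrary (ker(I - K) = span{(1, -2, 1, -1)}, dimension 1).

K has rank 1, so it is an outer product K = u v^T: every row of K is a multiple of one row vector. Reading off the entries, u = (1, -2, 1, -1) and v = (-3, -2, -3, -3) (row i of K equals u_i·v^T). A rank-one matrix u v^T satisfies K u = u (v·u) and kills the (3)-dimensional subspace v^⊥, so its characteristic polynomial is lambda^3 (lambda - v·u) with v·u = tr K = 1. Hence the eigenvalues of I - K are 1 (multiplicity 3) and 1 - (1) = 0, so det(I - K) = 0. (Direct check: I - K =
[[4, 2, 3, 3],
 [-6, -3, -6, -6],
 [3, 2, 4, 3],
 [-3, -2, -3, -2]]
has determinant 0.) So 1 is an eigenvalue of K and (I - K) is not invertible. The finite-dimensional Fredholm alternative says: either (I - K) is invertible, or ker(I - K) ≠ {0} and then range(I - K) = ker((I - K)^*)^⊥, with dim ker(I - K) = dim ker((I - K)^*). We are in the second case, so we need both kernels. Kernel of I - K: (I - K) u = u - u (v·u) = u - u = 0, so ker(I - K) = span{u} = span{(1, -2, 1, -1)} (it is exactly 1-dimensional because rank(I - K) = 3). Kernel of the adjoint: K is real, so (I - K)^* = I - K^T = I - v u^T, and (I - v u^T) v = v - v (u·v) = 0; hence ker((I - K)^*) = span{v} = span{(-3, -2, -3, -3)}. Therefore (I - K) x = y is solvable iff <y, v> = 0, i.e. iff -3y_1 - 2y_2 - 3y_3 - 3y_4 = 0. When this holds, K y = u (v·y) = 0, so (I - K) y = y and x = y is a particular solution; the full solution set is the line x = y + c·u = y + c·(1, -2, 1, -1), c ∈ C.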